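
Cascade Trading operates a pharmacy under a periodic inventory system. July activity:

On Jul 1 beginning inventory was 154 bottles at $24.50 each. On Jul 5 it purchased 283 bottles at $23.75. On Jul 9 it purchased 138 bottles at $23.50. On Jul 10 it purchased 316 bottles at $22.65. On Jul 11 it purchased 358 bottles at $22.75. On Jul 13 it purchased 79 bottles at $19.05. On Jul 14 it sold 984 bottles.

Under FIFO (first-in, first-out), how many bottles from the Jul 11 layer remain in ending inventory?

Jul 14, 984 sold [FIFO — oldest first]: 154 @ $24.50 + 283 @ $23.75 + 138 @ $23.50 + 316 @ $22.65 + 93 @ $22.75 = $23,010.40
Ending inventory: 265 @ $22.75 + 79 @ $19.05 = $7,533.70

265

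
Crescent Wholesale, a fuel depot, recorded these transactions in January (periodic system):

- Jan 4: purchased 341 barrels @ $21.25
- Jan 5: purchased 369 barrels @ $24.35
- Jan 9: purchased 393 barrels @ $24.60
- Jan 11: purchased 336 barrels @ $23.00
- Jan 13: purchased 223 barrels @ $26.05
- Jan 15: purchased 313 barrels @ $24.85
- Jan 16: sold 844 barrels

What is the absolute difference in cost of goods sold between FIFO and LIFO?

$1,143.40

FIFO COGS: 341 @ $21.25 + 369 @ $24.35 + 134 @ $24.60 = $19,527.80
LIFO COGS: 313 @ $24.85 + 223 @ $26.05 + 308 @ $23.00 = $20,671.20
Difference = |$19,527.80 − $20,671.20| = $1,143.40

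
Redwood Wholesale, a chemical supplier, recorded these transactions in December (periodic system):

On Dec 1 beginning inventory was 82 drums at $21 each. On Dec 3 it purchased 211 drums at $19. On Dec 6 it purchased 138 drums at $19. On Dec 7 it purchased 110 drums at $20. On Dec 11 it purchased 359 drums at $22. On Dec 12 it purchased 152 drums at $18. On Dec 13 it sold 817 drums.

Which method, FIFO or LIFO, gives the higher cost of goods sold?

FIFO COGS: 82 @ $21 + 211 @ $19 + 138 @ $19 + 110 @ $20 + 276 @ $22 = $16,625
LIFO COGS: 152 @ $18 + 359 @ $22 + 110 @ $20 + 138 @ $19 + 58 @ $19 = $16,558

FIFO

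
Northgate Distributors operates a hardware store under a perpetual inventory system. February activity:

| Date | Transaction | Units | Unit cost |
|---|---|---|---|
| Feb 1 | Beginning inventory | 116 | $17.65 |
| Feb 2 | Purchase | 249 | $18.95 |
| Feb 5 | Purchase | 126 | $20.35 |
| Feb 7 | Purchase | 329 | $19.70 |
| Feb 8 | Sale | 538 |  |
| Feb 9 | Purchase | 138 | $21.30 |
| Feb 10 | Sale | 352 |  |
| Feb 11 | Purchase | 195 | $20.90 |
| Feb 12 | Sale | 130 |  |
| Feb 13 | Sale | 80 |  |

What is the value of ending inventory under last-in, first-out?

Ending inventory = $935.45

Feb 8, 538 sold [LIFO — newest first]: 329 @ $19.70 + 126 @ $20.35 + 83 @ $18.95 = $10,618.25
Feb 10, 352 sold [LIFO — newest first]: 138 @ $21.30 + 166 @ $18.95 + 48 @ $17.65 = $6,932.30
Feb 12, 130 sold [LIFO — newest first]: 130 @ $20.90 = $2,717.00
Feb 13, 80 sold [LIFO — newest first]: 65 @ $20.90 + 15 @ $17.65 = $1,623.25
Total COGS = $10,618.25 + $6,932.30 + $2,717.00 + $1,623.25 = $21,890.80
Ending inventory: 53 @ $17.65 = $935.45
Check: goods available $22,826.25 = COGS $21,890.80 + ending $935.45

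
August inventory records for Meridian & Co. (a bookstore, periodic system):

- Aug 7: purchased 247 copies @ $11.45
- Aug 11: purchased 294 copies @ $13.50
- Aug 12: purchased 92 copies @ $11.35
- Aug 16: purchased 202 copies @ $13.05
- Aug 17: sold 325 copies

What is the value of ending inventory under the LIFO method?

Aug 17, 325 sold [LIFO — newest first]: 202 @ $13.05 + 92 @ $11.35 + 31 @ $13.50 = $4,098.80
Ending inventory: 247 @ $11.45 + 263 @ $13.50 = $6,378.65

Ending inventory = $6,378.65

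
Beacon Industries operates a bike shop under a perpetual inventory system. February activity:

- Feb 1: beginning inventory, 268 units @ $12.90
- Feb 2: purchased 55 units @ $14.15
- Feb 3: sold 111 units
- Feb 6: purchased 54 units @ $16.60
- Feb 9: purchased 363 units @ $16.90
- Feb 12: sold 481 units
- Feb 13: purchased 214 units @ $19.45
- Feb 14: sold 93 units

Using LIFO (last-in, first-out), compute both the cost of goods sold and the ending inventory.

Feb 3, 111 sold [LIFO — newest first]: 55 @ $14.15 + 56 @ $12.90 = $1,500.65
Feb 12, 481 sold [LIFO — newest first]: 363 @ $16.90 + 54 @ $16.60 + 64 @ $12.90 = $7,856.70
Feb 14, 93 sold [LIFO — newest first]: 93 @ $19.45 = $1,808.85
Total COGS = $1,500.65 + $7,856.70 + $1,808.85 = $11,166.20
Ending inventory: 148 @ $12.90 + 121 @ $19.45 = $4,262.65

COGS = $11,166.20; ending inventory = $4,262.65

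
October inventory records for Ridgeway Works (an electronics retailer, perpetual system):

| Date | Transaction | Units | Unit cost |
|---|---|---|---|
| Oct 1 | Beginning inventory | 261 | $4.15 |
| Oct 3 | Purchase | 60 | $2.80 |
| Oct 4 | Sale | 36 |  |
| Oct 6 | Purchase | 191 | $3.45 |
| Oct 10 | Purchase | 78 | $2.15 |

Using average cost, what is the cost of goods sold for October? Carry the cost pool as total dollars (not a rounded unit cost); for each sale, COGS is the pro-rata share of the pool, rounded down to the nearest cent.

COGS = $140.31

After Oct 1: 261 on hand, pool $1,083.15 (≈ $4.1500 each)
After Oct 3: 321 on hand, pool $1,251.15 (≈ $3.8977 each)
Oct 4, sell 36: 36/321 × $1,251.15 → $140.31
After Oct 6: 476 on hand, pool $1,769.79 (≈ $3.7180 each)
After Oct 10: 554 on hand, pool $1,937.49 (≈ $3.4973 each)
Ending inventory (cost pool remaining) = $1,937.49
Check: goods available $2,077.80 = COGS $140.31 + ending $1,937.49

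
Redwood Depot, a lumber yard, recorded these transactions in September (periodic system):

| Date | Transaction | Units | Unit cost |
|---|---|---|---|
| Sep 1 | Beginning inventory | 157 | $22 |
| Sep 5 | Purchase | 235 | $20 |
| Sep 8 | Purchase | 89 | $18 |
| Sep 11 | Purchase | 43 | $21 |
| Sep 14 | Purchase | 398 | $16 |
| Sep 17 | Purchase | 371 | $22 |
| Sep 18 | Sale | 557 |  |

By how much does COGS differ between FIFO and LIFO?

$49

FIFO COGS: 157 @ $22 + 235 @ $20 + 89 @ $18 + 43 @ $21 + 33 @ $16 = $11,187
LIFO COGS: 371 @ $22 + 186 @ $16 = $11,138
Difference = |$11,187 − $11,138| = $49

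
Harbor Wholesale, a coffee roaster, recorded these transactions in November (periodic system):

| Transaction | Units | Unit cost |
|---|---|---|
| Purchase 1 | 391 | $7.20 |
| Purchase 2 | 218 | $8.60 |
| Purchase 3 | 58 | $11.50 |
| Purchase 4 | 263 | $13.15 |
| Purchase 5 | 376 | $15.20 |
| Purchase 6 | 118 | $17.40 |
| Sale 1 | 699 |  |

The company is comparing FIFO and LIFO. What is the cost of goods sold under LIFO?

COGS = $10,464.15

FIFO COGS: 391 @ $7.20 + 218 @ $8.60 + 58 @ $11.50 + 32 @ $13.15 = $5,777.80
LIFO COGS: 118 @ $17.40 + 376 @ $15.20 + 205 @ $13.15 = $10,464.15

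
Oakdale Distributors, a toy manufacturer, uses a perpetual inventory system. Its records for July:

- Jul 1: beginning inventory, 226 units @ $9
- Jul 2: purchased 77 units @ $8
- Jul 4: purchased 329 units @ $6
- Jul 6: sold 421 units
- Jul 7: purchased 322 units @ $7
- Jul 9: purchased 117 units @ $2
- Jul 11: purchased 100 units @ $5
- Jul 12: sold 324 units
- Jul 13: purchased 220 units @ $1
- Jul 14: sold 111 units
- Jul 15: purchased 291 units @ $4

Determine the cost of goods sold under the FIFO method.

Jul 6, 421 sold [FIFO — oldest first]: 226 @ $9 + 77 @ $8 + 118 @ $6 = $3,358
Jul 12, 324 sold [FIFO — oldest first]: 211 @ $6 + 113 @ $7 = $2,057
Jul 14, 111 sold [FIFO — oldest first]: 111 @ $7 = $777
Total COGS = $3,358 + $2,057 + $777 = $6,192
Ending inventory: 98 @ $7 + 117 @ $2 + 100 @ $5 + 220 @ $1 + 291 @ $4 = $2,804
Check: goods available $8,996 = COGS $6,192 + ending $2,804

COGS = $6,192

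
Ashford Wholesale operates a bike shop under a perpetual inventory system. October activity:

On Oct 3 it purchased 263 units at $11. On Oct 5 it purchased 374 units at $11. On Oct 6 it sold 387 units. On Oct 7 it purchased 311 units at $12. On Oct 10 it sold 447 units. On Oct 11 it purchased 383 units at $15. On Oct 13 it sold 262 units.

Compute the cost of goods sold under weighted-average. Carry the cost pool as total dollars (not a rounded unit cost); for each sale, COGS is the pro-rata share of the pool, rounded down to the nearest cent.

COGS = $13,144.73

After Oct 3: 263 on hand, pool $2,893.00 (≈ $11.0000 each)
After Oct 5: 637 on hand, pool $7,007.00 (≈ $11.0000 each)
Oct 6, sell 387: 387/637 × $7,007.00 → $4,257.00
After Oct 7: 561 on hand, pool $6,482.00 (≈ $11.5544 each)
Oct 10, sell 447: 447/561 × $6,482.00 → $5,164.80
After Oct 11: 497 on hand, pool $7,062.20 (≈ $14.2097 each)
Oct 13, sell 262: 262/497 × $7,062.20 → $3,722.93
Total COGS = $4,257.00 + $5,164.80 + $3,722.93 = $13,144.73
Ending inventory (cost pool remaining) = $3,339.27
Check: goods available $16,484.00 = COGS $13,144.73 + ending $3,339.27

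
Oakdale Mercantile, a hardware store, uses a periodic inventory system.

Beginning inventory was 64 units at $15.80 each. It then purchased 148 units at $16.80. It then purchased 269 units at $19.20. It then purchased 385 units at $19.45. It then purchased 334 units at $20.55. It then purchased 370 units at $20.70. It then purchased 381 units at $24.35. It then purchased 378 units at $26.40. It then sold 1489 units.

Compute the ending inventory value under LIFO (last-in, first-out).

Sale 1 (1489) [LIFO — newest first]: 378 @ $26.40 + 381 @ $24.35 + 370 @ $20.70 + 334 @ $20.55 + 26 @ $19.45 = $34,284.95
Ending inventory: 64 @ $15.80 + 148 @ $16.80 + 269 @ $19.20 + 359 @ $19.45 = $15,644.95

Ending inventory = $15,644.95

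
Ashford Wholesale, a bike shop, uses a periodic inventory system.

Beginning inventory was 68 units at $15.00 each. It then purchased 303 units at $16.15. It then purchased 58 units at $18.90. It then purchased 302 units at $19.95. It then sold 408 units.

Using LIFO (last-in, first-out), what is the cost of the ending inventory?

Sale 1 (408) [LIFO — newest first]: 302 @ $19.95 + 58 @ $18.90 + 48 @ $16.15 = $7,896.30
Ending inventory: 68 @ $15.00 + 255 @ $16.15 = $5,138.25
Check: goods available $13,034.55 = COGS $7,896.30 + ending $5,138.25

Ending inventory = $5,138.25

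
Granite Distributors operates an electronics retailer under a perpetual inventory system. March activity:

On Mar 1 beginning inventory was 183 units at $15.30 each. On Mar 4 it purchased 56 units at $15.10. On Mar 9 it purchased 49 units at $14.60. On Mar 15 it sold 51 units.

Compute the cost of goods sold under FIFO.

Mar 15, 51 sold [FIFO — oldest first]: 51 @ $15.30 = $780.30
Ending inventory: 132 @ $15.30 + 56 @ $15.10 + 49 @ $14.60 = $3,580.60

COGS = $780.30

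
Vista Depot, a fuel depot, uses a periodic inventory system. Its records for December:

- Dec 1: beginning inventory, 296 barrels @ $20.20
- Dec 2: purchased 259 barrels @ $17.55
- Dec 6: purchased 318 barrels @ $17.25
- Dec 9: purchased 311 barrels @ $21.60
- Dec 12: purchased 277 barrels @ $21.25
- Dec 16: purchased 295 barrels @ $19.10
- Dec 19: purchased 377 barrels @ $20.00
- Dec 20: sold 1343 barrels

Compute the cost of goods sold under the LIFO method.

Dec 20, 1343 sold [LIFO — newest first]: 377 @ $20.00 + 295 @ $19.10 + 277 @ $21.25 + 311 @ $21.60 + 83 @ $17.25 = $27,210.10
Ending inventory: 296 @ $20.20 + 259 @ $17.55 + 235 @ $17.25 = $14,578.40

COGS = $27,210.10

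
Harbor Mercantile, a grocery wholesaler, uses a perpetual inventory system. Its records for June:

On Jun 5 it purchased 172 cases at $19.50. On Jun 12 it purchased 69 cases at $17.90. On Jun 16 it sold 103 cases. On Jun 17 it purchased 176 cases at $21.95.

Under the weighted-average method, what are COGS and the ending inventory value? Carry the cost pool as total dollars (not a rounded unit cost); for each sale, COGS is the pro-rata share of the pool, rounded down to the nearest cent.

After Jun 5: 172 on hand, pool $3,354.00 (≈ $19.5000 each)
After Jun 12: 241 on hand, pool $4,589.10 (≈ $19.0419 each)
Jun 16, sell 103: 103/241 × $4,589.10 → $1,961.31
After Jun 17: 314 on hand, pool $6,490.99 (≈ $20.6719 each)
Ending inventory (cost pool remaining) = $6,490.99

COGS = $1,961.31; ending inventory = $6,490.99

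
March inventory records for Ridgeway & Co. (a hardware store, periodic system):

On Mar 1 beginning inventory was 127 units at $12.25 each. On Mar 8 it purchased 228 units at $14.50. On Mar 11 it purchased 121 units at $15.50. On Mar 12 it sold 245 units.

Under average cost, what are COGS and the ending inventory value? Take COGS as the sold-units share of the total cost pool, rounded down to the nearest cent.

COGS = $3,467.70; ending inventory = $3,269.55

Mar 12, sell 245: 245/476 × $6,737.25 → $3,467.70
Ending inventory (cost pool remaining) = $3,269.55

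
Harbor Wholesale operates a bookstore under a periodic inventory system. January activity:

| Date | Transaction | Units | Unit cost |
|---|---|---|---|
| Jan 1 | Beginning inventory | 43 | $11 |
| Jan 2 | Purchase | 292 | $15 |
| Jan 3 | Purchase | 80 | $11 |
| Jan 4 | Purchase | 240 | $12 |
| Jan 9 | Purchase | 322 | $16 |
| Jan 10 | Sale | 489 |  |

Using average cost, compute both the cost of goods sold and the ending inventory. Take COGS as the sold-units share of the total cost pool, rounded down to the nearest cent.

Jan 10, sell 489: 489/977 × $13,765.00 → $6,889.54
Ending inventory (cost pool remaining) = $6,875.46

COGS = $6,889.54; ending inventory = $6,875.46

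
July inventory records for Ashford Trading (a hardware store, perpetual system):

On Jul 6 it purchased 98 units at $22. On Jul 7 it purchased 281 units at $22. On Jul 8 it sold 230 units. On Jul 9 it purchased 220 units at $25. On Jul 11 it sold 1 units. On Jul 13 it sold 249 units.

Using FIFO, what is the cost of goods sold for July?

COGS = $10,863

Jul 8, 230 sold [FIFO — oldest first]: 98 @ $22 + 132 @ $22 = $5,060
Jul 11, 1 sold [FIFO — oldest first]: 1 @ $22 = $22
Jul 13, 249 sold [FIFO — oldest first]: 148 @ $22 + 101 @ $25 = $5,781
Total COGS = $5,060 + $22 + $5,781 = $10,863
Ending inventory: 119 @ $25 = $2,975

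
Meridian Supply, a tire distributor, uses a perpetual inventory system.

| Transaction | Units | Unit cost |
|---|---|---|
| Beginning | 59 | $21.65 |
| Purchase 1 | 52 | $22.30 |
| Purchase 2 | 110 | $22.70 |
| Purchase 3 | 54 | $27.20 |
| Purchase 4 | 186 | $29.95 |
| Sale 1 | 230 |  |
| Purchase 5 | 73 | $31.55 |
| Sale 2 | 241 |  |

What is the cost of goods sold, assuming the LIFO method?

COGS = $12,910.05

Sale 1 (230) [LIFO — newest first]: 186 @ $29.95 + 44 @ $27.20 = $6,767.50
Sale 2 (241) [LIFO — newest first]: 73 @ $31.55 + 10 @ $27.20 + 110 @ $22.70 + 48 @ $22.30 = $6,142.55
Total COGS = $6,767.50 + $6,142.55 = $12,910.05
Ending inventory: 59 @ $21.65 + 4 @ $22.30 = $1,366.55
Check: goods available $14,276.60 = COGS $12,910.05 + ending $1,366.55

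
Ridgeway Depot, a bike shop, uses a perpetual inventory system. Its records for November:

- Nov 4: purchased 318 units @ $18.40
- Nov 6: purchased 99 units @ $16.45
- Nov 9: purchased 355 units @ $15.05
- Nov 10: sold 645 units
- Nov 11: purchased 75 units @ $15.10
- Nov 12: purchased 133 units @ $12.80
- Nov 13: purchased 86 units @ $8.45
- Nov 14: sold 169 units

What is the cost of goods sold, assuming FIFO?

COGS = $13,456.70

Nov 10, 645 sold [FIFO — oldest first]: 318 @ $18.40 + 99 @ $16.45 + 228 @ $15.05 = $10,911.15
Nov 14, 169 sold [FIFO — oldest first]: 127 @ $15.05 + 42 @ $15.10 = $2,545.55
Total COGS = $10,911.15 + $2,545.55 = $13,456.70
Ending inventory: 33 @ $15.10 + 133 @ $12.80 + 86 @ $8.45 = $2,927.40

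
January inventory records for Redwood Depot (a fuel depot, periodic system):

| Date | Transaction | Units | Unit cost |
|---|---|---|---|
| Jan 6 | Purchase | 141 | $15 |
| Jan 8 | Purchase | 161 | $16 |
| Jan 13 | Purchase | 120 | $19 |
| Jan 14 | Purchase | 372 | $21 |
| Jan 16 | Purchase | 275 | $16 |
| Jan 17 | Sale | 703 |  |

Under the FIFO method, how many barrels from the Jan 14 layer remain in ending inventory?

Jan 17, 703 sold [FIFO — oldest first]: 141 @ $15 + 161 @ $16 + 120 @ $19 + 281 @ $21 = $12,872
Ending inventory: 91 @ $21 + 275 @ $16 = $6,311

91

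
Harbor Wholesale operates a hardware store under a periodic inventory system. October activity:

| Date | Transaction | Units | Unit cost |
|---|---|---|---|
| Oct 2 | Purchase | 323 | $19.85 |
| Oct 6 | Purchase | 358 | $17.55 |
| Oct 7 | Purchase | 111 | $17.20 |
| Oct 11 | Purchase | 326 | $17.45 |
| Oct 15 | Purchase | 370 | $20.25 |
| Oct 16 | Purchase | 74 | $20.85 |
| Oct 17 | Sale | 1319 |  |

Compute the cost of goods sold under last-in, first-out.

COGS = $24,504.20

Oct 17, 1319 sold [LIFO — newest first]: 74 @ $20.85 + 370 @ $20.25 + 326 @ $17.45 + 111 @ $17.20 + 358 @ $17.55 + 80 @ $19.85 = $24,504.20
Ending inventory: 243 @ $19.85 = $4,823.55
Check: goods available $29,327.75 = COGS $24,504.20 + ending $4,823.55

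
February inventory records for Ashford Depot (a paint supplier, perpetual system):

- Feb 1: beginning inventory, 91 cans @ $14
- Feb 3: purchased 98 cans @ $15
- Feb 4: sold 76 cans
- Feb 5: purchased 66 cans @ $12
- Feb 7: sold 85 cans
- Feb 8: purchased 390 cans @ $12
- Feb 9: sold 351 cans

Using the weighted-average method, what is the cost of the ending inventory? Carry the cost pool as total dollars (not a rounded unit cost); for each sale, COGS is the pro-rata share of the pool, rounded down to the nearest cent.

After Feb 1: 91 on hand, pool $1,274.00 (≈ $14.0000 each)
After Feb 3: 189 on hand, pool $2,744.00 (≈ $14.5185 each)
Feb 4, sell 76: 76/189 × $2,744.00 → $1,103.40
After Feb 5: 179 on hand, pool $2,432.60 (≈ $13.5899 each)
Feb 7, sell 85: 85/179 × $2,432.60 → $1,155.14
After Feb 8: 484 on hand, pool $5,957.46 (≈ $12.3088 each)
Feb 9, sell 351: 351/484 × $5,957.46 → $4,320.38
Total COGS = $1,103.40 + $1,155.14 + $4,320.38 = $6,578.92
Ending inventory (cost pool remaining) = $1,637.08

Ending inventory = $1,637.08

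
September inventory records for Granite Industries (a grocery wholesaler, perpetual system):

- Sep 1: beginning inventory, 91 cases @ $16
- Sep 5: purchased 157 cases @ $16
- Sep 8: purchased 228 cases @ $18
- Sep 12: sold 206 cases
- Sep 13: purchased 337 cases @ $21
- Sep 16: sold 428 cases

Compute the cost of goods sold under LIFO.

Sep 12, 206 sold [LIFO — newest first]: 206 @ $18 = $3,708
Sep 16, 428 sold [LIFO — newest first]: 337 @ $21 + 22 @ $18 + 69 @ $16 = $8,577
Total COGS = $3,708 + $8,577 = $12,285
Ending inventory: 91 @ $16 + 88 @ $16 = $2,864
Check: goods available $15,149 = COGS $12,285 + ending $2,864

COGS = $12,285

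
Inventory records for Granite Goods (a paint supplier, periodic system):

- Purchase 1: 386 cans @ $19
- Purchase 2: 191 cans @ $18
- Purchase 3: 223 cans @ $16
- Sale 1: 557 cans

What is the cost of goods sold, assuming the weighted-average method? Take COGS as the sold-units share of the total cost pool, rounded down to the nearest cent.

COGS = $9,984.22

Sale 1, sell 557: 557/800 × $14,340.00 → $9,984.22
Ending inventory (cost pool remaining) = $4,355.78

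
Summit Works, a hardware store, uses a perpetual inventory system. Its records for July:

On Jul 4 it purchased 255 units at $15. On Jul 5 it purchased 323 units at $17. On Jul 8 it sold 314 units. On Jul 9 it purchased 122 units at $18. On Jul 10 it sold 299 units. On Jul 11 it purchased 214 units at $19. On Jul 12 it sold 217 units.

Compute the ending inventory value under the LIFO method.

Jul 8, 314 sold [LIFO — newest first]: 314 @ $17 = $5,338
Jul 10, 299 sold [LIFO — newest first]: 122 @ $18 + 9 @ $17 + 168 @ $15 = $4,869
Jul 12, 217 sold [LIFO — newest first]: 214 @ $19 + 3 @ $15 = $4,111
Total COGS = $5,338 + $4,869 + $4,111 = $14,318
Ending inventory: 84 @ $15 = $1,260

Ending inventory = $1,260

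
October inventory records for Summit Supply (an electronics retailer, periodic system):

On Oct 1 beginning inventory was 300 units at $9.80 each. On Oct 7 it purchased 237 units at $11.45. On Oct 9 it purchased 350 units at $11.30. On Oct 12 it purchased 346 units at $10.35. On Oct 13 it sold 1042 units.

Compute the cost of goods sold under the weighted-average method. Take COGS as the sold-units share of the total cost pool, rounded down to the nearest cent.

Oct 13, sell 1042: 1042/1233 × $13,189.75 → $11,146.56
Ending inventory (cost pool remaining) = $2,043.19
Check: goods available $13,189.75 = COGS $11,146.56 + ending $2,043.19

COGS = $11,146.56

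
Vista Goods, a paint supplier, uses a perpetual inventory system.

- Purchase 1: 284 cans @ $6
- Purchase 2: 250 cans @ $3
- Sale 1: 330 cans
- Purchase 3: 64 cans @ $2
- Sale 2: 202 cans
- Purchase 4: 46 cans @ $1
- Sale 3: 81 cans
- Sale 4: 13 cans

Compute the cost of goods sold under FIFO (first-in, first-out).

COGS = $2,610

Sale 1 (330) [FIFO — oldest first]: 284 @ $6 + 46 @ $3 = $1,842
Sale 2 (202) [FIFO — oldest first]: 202 @ $3 = $606
Sale 3 (81) [FIFO — oldest first]: 2 @ $3 + 64 @ $2 + 15 @ $1 = $149
Sale 4 (13) [FIFO — oldest first]: 13 @ $1 = $13
Total COGS = $1,842 + $606 + $149 + $13 = $2,610
Ending inventory: 18 @ $1 = $18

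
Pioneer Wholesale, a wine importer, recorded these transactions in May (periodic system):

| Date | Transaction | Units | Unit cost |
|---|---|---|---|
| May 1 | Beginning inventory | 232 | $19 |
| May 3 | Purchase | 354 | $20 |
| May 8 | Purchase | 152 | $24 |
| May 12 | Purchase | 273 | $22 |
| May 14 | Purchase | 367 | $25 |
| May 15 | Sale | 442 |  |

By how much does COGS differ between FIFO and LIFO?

FIFO COGS: 232 @ $19 + 210 @ $20 = $8,608
LIFO COGS: 367 @ $25 + 75 @ $22 = $10,825
Difference = |$8,608 − $10,825| = $2,217

$2,217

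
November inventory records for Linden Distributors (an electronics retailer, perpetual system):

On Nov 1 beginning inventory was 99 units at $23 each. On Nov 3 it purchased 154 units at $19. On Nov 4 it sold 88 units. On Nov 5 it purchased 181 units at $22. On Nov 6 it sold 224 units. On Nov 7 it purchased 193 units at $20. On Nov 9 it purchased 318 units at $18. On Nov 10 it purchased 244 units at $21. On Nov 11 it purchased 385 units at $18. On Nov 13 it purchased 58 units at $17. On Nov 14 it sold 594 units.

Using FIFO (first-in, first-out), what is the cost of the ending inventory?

Ending inventory = $13,742

Nov 4, 88 sold [FIFO — oldest first]: 88 @ $23 = $2,024
Nov 6, 224 sold [FIFO — oldest first]: 11 @ $23 + 154 @ $19 + 59 @ $22 = $4,477
Nov 14, 594 sold [FIFO — oldest first]: 122 @ $22 + 193 @ $20 + 279 @ $18 = $11,566
Total COGS = $2,024 + $4,477 + $11,566 = $18,067
Ending inventory: 39 @ $18 + 244 @ $21 + 385 @ $18 + 58 @ $17 = $13,742
Check: goods available $31,809 = COGS $18,067 + ending $13,742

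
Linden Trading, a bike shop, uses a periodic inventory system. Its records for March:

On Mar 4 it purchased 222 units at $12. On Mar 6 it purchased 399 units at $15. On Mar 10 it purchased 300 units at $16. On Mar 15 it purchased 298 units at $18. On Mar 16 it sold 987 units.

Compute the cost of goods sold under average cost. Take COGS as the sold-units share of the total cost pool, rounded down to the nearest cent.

Mar 16, sell 987: 987/1219 × $18,813.00 → $15,232.51
Ending inventory (cost pool remaining) = $3,580.49

COGS = $15,232.51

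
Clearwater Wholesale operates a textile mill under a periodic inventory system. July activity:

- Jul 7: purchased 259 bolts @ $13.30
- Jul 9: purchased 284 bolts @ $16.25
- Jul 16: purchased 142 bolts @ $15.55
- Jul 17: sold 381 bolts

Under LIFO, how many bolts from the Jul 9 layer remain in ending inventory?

Jul 17, 381 sold [LIFO — newest first]: 142 @ $15.55 + 239 @ $16.25 = $6,091.85
Ending inventory: 259 @ $13.30 + 45 @ $16.25 = $4,175.95

45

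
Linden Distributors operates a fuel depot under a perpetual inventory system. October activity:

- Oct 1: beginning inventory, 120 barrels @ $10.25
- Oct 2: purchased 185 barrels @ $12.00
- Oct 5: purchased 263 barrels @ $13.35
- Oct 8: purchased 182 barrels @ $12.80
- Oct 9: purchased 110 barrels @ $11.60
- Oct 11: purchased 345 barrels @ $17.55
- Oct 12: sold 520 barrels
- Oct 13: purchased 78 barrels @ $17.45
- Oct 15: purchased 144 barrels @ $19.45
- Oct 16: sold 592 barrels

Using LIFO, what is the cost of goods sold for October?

COGS = $17,199.80

Oct 12, 520 sold [LIFO — newest first]: 345 @ $17.55 + 110 @ $11.60 + 65 @ $12.80 = $8,162.75
Oct 16, 592 sold [LIFO — newest first]: 144 @ $19.45 + 78 @ $17.45 + 117 @ $12.80 + 253 @ $13.35 = $9,037.05
Total COGS = $8,162.75 + $9,037.05 = $17,199.80
Ending inventory: 120 @ $10.25 + 185 @ $12.00 + 10 @ $13.35 = $3,583.50
Check: goods available $20,783.30 = COGS $17,199.80 + ending $3,583.50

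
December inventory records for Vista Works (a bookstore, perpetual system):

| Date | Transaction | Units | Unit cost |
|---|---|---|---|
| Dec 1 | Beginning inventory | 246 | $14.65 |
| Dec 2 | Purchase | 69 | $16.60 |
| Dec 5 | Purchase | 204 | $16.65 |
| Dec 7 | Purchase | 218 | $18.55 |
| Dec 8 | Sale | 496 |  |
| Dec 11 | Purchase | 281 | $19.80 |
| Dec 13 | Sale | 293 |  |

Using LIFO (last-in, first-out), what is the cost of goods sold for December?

COGS = $14,398.75

Dec 8, 496 sold [LIFO — newest first]: 218 @ $18.55 + 204 @ $16.65 + 69 @ $16.60 + 5 @ $14.65 = $8,659.15
Dec 13, 293 sold [LIFO — newest first]: 281 @ $19.80 + 12 @ $14.65 = $5,739.60
Total COGS = $8,659.15 + $5,739.60 = $14,398.75
Ending inventory: 229 @ $14.65 = $3,354.85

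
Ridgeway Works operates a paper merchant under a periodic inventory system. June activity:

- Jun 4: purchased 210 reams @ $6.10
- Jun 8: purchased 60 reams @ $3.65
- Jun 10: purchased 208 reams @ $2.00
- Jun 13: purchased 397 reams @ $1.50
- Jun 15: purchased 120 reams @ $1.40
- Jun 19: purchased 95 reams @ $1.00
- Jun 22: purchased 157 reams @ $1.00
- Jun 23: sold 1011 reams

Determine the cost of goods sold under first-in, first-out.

Jun 23, 1011 sold [FIFO — oldest first]: 210 @ $6.10 + 60 @ $3.65 + 208 @ $2.00 + 397 @ $1.50 + 120 @ $1.40 + 16 @ $1.00 = $2,695.50
Ending inventory: 79 @ $1.00 + 157 @ $1.00 = $236.00

COGS = $2,695.50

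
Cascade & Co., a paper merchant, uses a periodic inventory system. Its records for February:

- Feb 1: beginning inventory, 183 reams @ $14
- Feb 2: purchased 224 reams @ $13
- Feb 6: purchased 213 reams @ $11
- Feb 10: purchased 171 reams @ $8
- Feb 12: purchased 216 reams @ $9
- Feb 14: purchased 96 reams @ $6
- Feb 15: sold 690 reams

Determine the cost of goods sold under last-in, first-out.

COGS = $6,165

Feb 15, 690 sold [LIFO — newest first]: 96 @ $6 + 216 @ $9 + 171 @ $8 + 207 @ $11 = $6,165
Ending inventory: 183 @ $14 + 224 @ $13 + 6 @ $11 = $5,540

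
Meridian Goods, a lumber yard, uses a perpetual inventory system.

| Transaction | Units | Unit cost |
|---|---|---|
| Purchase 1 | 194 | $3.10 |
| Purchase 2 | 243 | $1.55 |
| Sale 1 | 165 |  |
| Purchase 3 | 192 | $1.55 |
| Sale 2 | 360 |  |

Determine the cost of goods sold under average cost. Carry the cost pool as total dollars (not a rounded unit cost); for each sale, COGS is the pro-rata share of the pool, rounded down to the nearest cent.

After Purchase 1: 194 on hand, pool $601.40 (≈ $3.1000 each)
After Purchase 2: 437 on hand, pool $978.05 (≈ $2.2381 each)
Sale 1, sell 165: 165/437 × $978.05 → $369.28
After Purchase 3: 464 on hand, pool $906.37 (≈ $1.9534 each)
Sale 2, sell 360: 360/464 × $906.37 → $703.21
Total COGS = $369.28 + $703.21 = $1,072.49
Ending inventory (cost pool remaining) = $203.16
Check: goods available $1,275.65 = COGS $1,072.49 + ending $203.16

COGS = $1,072.49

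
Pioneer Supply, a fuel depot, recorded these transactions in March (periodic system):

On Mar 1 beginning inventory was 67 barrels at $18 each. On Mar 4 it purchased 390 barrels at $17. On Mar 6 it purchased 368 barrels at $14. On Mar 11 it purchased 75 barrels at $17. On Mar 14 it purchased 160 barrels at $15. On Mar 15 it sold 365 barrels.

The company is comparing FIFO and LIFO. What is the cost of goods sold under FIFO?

COGS = $6,272

FIFO COGS: 67 @ $18 + 298 @ $17 = $6,272
LIFO COGS: 160 @ $15 + 75 @ $17 + 130 @ $14 = $5,495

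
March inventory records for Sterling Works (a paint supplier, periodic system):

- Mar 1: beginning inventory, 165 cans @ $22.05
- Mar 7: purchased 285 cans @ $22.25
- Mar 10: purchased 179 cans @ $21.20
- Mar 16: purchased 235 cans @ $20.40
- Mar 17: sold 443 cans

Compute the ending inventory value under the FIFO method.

Mar 17, 443 sold [FIFO — oldest first]: 165 @ $22.05 + 278 @ $22.25 = $9,823.75
Ending inventory: 7 @ $22.25 + 179 @ $21.20 + 235 @ $20.40 = $8,744.55

Ending inventory = $8,744.55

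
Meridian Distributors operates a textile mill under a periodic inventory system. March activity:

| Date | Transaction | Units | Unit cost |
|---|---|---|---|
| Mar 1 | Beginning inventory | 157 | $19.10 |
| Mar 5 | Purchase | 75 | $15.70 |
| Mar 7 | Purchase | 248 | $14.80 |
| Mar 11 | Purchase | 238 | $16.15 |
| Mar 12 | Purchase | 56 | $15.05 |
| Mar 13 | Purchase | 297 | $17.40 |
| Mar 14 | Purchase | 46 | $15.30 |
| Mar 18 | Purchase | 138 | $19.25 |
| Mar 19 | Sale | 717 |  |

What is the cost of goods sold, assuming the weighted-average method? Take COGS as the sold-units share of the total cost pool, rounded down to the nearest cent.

COGS = $12,032.57

Mar 19, sell 717: 717/1255 × $21,061.20 → $12,032.57
Ending inventory (cost pool remaining) = $9,028.63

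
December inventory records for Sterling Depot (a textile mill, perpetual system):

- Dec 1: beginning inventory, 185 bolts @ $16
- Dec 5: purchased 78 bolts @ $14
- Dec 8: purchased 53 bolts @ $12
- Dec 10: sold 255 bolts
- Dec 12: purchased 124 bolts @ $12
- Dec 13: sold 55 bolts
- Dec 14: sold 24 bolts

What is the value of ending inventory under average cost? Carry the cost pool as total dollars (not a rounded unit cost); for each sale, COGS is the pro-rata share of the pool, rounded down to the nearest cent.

Ending inventory = $1,371.11

After Dec 1: 185 on hand, pool $2,960.00 (≈ $16.0000 each)
After Dec 5: 263 on hand, pool $4,052.00 (≈ $15.4068 each)
After Dec 8: 316 on hand, pool $4,688.00 (≈ $14.8354 each)
Dec 10, sell 255: 255/316 × $4,688.00 → $3,783.03
After Dec 12: 185 on hand, pool $2,392.97 (≈ $12.9350 each)
Dec 13, sell 55: 55/185 × $2,392.97 → $711.42
Dec 14, sell 24: 24/130 × $1,681.55 → $310.44
Total COGS = $3,783.03 + $711.42 + $310.44 = $4,804.89
Ending inventory (cost pool remaining) = $1,371.11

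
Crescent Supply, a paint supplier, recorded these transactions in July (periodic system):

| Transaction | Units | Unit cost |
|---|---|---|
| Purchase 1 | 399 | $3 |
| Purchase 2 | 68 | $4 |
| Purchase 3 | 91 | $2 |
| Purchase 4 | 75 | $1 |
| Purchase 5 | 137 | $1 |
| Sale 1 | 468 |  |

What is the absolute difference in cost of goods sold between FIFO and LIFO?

$514

FIFO COGS: 399 @ $3 + 68 @ $4 + 1 @ $2 = $1,471
LIFO COGS: 137 @ $1 + 75 @ $1 + 91 @ $2 + 68 @ $4 + 97 @ $3 = $957
Difference = |$1,471 − $957| = $514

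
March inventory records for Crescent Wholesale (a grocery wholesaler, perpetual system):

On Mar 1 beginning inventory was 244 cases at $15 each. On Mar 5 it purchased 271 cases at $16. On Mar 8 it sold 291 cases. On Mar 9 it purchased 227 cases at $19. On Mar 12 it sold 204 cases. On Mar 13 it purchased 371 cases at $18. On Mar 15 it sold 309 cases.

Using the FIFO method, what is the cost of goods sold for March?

COGS = $13,425

Mar 8, 291 sold [FIFO — oldest first]: 244 @ $15 + 47 @ $16 = $4,412
Mar 12, 204 sold [FIFO — oldest first]: 204 @ $16 = $3,264
Mar 15, 309 sold [FIFO — oldest first]: 20 @ $16 + 227 @ $19 + 62 @ $18 = $5,749
Total COGS = $4,412 + $3,264 + $5,749 = $13,425
Ending inventory: 309 @ $18 = $5,562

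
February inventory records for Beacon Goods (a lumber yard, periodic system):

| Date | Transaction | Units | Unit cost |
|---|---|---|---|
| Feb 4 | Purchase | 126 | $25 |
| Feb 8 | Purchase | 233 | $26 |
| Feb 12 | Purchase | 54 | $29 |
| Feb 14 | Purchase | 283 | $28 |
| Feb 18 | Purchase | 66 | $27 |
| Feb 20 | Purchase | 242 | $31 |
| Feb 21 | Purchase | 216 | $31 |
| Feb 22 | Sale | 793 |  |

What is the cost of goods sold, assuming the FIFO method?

COGS = $21,441

Feb 22, 793 sold [FIFO — oldest first]: 126 @ $25 + 233 @ $26 + 54 @ $29 + 283 @ $28 + 66 @ $27 + 31 @ $31 = $21,441
Ending inventory: 211 @ $31 + 216 @ $31 = $13,237
Check: goods available $34,678 = COGS $21,441 + ending $13,237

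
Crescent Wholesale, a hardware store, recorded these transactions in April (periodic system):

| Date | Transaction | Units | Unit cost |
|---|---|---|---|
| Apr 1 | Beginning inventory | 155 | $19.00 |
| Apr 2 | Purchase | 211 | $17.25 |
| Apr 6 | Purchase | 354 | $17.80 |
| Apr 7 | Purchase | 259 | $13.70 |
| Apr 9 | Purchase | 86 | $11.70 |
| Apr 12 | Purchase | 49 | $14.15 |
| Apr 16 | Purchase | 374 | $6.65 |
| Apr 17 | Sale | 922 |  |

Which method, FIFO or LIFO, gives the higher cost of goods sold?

FIFO COGS: 155 @ $19.00 + 211 @ $17.25 + 354 @ $17.80 + 202 @ $13.70 = $15,653.35
LIFO COGS: 374 @ $6.65 + 49 @ $14.15 + 86 @ $11.70 + 259 @ $13.70 + 154 @ $17.80 = $10,476.15

FIFO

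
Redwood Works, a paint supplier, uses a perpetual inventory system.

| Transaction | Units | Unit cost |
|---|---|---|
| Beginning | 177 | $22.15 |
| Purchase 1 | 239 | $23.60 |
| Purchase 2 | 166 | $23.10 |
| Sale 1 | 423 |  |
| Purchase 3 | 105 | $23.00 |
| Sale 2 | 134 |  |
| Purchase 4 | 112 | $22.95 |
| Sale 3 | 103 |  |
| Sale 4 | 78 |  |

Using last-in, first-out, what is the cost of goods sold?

Sale 1 (423) [LIFO — newest first]: 166 @ $23.10 + 239 @ $23.60 + 18 @ $22.15 = $9,873.70
Sale 2 (134) [LIFO — newest first]: 105 @ $23.00 + 29 @ $22.15 = $3,057.35
Sale 3 (103) [LIFO — newest first]: 103 @ $22.95 = $2,363.85
Sale 4 (78) [LIFO — newest first]: 9 @ $22.95 + 69 @ $22.15 = $1,734.90
Total COGS = $9,873.70 + $3,057.35 + $2,363.85 + $1,734.90 = $17,029.80
Ending inventory: 61 @ $22.15 = $1,351.15
Check: goods available $18,380.95 = COGS $17,029.80 + ending $1,351.15

COGS = $17,029.80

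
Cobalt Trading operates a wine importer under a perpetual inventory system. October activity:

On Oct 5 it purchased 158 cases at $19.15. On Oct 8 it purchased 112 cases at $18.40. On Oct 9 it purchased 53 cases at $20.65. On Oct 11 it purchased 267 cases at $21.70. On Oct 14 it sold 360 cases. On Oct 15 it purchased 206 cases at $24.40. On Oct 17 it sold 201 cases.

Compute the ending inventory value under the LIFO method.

Oct 14, 360 sold [LIFO — newest first]: 267 @ $21.70 + 53 @ $20.65 + 40 @ $18.40 = $7,624.35
Oct 17, 201 sold [LIFO — newest first]: 201 @ $24.40 = $4,904.40
Total COGS = $7,624.35 + $4,904.40 = $12,528.75
Ending inventory: 158 @ $19.15 + 72 @ $18.40 + 5 @ $24.40 = $4,472.50
Check: goods available $17,001.25 = COGS $12,528.75 + ending $4,472.50

Ending inventory = $4,472.50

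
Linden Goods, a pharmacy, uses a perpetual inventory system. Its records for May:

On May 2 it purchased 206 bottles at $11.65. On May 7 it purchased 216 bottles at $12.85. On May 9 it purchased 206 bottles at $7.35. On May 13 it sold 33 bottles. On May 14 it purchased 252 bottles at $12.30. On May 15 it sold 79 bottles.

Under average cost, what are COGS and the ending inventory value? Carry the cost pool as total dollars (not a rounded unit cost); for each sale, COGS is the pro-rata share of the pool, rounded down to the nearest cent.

After May 2: 206 on hand, pool $2,399.90 (≈ $11.6500 each)
After May 7: 422 on hand, pool $5,175.50 (≈ $12.2642 each)
After May 9: 628 on hand, pool $6,689.60 (≈ $10.6522 each)
May 13, sell 33: 33/628 × $6,689.60 → $351.52
After May 14: 847 on hand, pool $9,437.68 (≈ $11.1425 each)
May 15, sell 79: 79/847 × $9,437.68 → $880.25
Total COGS = $351.52 + $880.25 = $1,231.77
Ending inventory (cost pool remaining) = $8,557.43

COGS = $1,231.77; ending inventory = $8,557.43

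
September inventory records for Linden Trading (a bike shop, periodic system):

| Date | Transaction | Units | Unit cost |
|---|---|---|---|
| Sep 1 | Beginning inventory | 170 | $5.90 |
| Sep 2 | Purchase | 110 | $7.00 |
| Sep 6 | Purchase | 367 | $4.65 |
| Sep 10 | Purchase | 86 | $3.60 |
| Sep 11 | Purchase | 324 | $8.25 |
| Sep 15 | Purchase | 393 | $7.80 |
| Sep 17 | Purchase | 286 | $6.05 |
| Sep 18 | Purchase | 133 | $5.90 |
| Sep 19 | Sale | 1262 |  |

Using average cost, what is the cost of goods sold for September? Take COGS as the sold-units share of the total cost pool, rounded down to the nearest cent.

COGS = $8,131.45

Sep 19, sell 1262: 1262/1869 × $12,042.55 → $8,131.45
Ending inventory (cost pool remaining) = $3,911.10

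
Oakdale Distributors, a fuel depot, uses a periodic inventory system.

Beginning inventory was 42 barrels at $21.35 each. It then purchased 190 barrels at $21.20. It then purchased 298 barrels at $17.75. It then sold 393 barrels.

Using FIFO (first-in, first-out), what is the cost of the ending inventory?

Sale 1 (393) [FIFO — oldest first]: 42 @ $21.35 + 190 @ $21.20 + 161 @ $17.75 = $7,782.45
Ending inventory: 137 @ $17.75 = $2,431.75
Check: goods available $10,214.20 = COGS $7,782.45 + ending $2,431.75

Ending inventory = $2,431.75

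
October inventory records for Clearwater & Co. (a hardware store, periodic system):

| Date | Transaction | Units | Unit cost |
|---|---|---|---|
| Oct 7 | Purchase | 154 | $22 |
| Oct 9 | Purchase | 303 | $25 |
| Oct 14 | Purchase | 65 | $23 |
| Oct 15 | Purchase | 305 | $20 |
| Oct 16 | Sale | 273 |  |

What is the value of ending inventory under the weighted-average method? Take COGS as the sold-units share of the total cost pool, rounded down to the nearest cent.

Ending inventory = $12,431.85

Oct 16, sell 273: 273/827 × $18,558.00 → $6,126.15
Ending inventory (cost pool remaining) = $12,431.85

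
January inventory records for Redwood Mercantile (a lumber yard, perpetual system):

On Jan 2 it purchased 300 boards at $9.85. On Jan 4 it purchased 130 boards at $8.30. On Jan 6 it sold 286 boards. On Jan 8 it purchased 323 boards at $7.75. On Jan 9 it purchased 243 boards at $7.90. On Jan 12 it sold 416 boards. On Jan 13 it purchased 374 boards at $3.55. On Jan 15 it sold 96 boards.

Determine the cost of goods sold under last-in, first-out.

COGS = $6,216.85

Jan 6, 286 sold [LIFO — newest first]: 130 @ $8.30 + 156 @ $9.85 = $2,615.60
Jan 12, 416 sold [LIFO — newest first]: 243 @ $7.90 + 173 @ $7.75 = $3,260.45
Jan 15, 96 sold [LIFO — newest first]: 96 @ $3.55 = $340.80
Total COGS = $2,615.60 + $3,260.45 + $340.80 = $6,216.85
Ending inventory: 144 @ $9.85 + 150 @ $7.75 + 278 @ $3.55 = $3,567.80
Check: goods available $9,784.65 = COGS $6,216.85 + ending $3,567.80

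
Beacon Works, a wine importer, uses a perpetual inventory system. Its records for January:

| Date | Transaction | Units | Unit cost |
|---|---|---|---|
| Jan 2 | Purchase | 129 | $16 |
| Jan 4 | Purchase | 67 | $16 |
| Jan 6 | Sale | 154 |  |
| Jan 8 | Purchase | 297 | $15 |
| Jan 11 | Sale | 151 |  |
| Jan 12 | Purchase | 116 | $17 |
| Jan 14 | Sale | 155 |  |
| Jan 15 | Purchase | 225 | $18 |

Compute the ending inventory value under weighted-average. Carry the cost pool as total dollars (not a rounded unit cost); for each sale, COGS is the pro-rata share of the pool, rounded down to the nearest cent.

After Jan 2: 129 on hand, pool $2,064.00 (≈ $16.0000 each)
After Jan 4: 196 on hand, pool $3,136.00 (≈ $16.0000 each)
Jan 6, sell 154: 154/196 × $3,136.00 → $2,464.00
After Jan 8: 339 on hand, pool $5,127.00 (≈ $15.1239 each)
Jan 11, sell 151: 151/339 × $5,127.00 → $2,283.70
After Jan 12: 304 on hand, pool $4,815.30 (≈ $15.8398 each)
Jan 14, sell 155: 155/304 × $4,815.30 → $2,455.16
After Jan 15: 374 on hand, pool $6,410.14 (≈ $17.1394 each)
Total COGS = $2,464.00 + $2,283.70 + $2,455.16 = $7,202.86
Ending inventory (cost pool remaining) = $6,410.14

Ending inventory = $6,410.14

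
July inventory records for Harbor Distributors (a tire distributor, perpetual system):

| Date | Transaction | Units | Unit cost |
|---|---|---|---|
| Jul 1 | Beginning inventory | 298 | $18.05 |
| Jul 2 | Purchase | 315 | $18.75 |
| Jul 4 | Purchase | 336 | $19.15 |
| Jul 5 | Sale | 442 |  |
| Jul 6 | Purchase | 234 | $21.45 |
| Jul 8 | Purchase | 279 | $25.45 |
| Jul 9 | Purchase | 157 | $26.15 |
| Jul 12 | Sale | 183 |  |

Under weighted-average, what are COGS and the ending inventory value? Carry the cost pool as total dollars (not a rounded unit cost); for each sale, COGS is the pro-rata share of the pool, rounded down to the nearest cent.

After Jul 1: 298 on hand, pool $5,378.90 (≈ $18.0500 each)
After Jul 2: 613 on hand, pool $11,285.15 (≈ $18.4097 each)
After Jul 4: 949 on hand, pool $17,719.55 (≈ $18.6718 each)
Jul 5, sell 442: 442/949 × $17,719.55 → $8,252.94
After Jul 6: 741 on hand, pool $14,485.91 (≈ $19.5491 each)
After Jul 8: 1020 on hand, pool $21,586.46 (≈ $21.1632 each)
After Jul 9: 1177 on hand, pool $25,692.01 (≈ $21.8284 each)
Jul 12, sell 183: 183/1177 × $25,692.01 → $3,994.59
Total COGS = $8,252.94 + $3,994.59 = $12,247.53
Ending inventory (cost pool remaining) = $21,697.42

COGS = $12,247.53; ending inventory = $21,697.42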